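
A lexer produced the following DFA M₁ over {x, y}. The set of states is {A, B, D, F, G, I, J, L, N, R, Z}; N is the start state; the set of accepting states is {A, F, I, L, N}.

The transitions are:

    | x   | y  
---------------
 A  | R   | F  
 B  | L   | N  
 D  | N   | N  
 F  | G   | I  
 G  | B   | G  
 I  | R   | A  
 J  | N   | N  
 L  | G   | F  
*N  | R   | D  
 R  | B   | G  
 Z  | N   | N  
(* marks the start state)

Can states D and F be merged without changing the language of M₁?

No

First remove the unreachable states {J,Z}; 9 states remain.
Initial partition by acceptance: {A,F,I,L,N} | {B,D,G,R}.
Refine {A,F,I,L,N} on symbol y: members go to different blocks, giving {A,F,I,L} and {N}.
On input x, block {B,D,G,R} splits into {G,R} and {D} and {B}.
The partition is now stable with 5 blocks: {A,F,I,L} | {G,R} | {N} | {D} | {B}.
D and F end up in different blocks, so they are distinguishable. For instance, the string 'ε' is accepted from only F.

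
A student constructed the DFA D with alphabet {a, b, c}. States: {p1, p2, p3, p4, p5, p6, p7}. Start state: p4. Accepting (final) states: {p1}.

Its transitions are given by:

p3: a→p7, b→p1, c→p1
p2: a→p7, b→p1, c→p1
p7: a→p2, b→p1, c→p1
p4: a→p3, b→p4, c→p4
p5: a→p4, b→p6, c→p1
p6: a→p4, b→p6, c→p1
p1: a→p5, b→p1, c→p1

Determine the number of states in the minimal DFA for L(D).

P0 = {p1} | {p2,p3,p4,p5,p6,p7}.
On input b, block {p2,p3,p4,p5,p6,p7} splits into {p2,p3,p7} and {p4,p5,p6}.
Refine {p4,p5,p6} on symbol a: members go to different blocks, giving {p5,p6} and {p4}.
No further refinement is possible. Final partition (4 blocks): {p1} | {p2,p3,p7} | {p5,p6} | {p4}.

4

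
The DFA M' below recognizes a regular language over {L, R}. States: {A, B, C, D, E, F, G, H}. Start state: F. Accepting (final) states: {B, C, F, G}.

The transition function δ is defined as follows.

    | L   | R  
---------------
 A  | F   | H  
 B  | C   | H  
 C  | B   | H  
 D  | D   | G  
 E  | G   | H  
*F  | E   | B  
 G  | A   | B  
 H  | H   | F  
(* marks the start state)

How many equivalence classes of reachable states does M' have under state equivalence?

4

First remove the unreachable states {D}; 7 states remain.
Start with accepting vs non-accepting: {B,C,F,G} | {A,E,H}.
Split {B,C,F,G} by δ(·,L) → {B,C} and {F,G}.
Refine {A,E,H} on symbol L: members go to different blocks, giving {A,E} and {H}.
The partition is now stable with 4 blocks: {B,C} | {A,E} | {F,G} | {H}.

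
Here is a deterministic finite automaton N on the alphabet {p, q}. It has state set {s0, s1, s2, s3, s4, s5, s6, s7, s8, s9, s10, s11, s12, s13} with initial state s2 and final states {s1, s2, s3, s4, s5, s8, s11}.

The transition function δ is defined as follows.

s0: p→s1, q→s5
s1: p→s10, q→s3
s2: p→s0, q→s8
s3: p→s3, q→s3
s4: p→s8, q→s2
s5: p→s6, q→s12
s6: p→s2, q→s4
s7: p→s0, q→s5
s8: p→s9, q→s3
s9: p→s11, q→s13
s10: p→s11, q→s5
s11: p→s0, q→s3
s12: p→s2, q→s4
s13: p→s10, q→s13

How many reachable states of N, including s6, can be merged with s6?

Reachable states from the start: {s0,s1,s2,s3,s4,s5,s6,s8,s9,s10,s11,s12,s13}. Unreachable: {s7} — drop them.
P0 = {s1,s2,s3,s4,s5,s8,s11} | {s0,s6,s9,s10,s12,s13}.
Split {s1,s2,s3,s4,s5,s8,s11} by δ(·,p) → {s1,s2,s5,s8,s11} and {s3,s4}.
Split {s1,s2,s5,s8,s11} by δ(·,q) → {s1,s8,s11} and {s2} and {s5}.
Split {s0,s6,s9,s10,s12,s13} by δ(·,p) → {s0,s9,s10} and {s6,s12} and {s13}.
On input q, block {s0,s9,s10} splits into {s0,s10} and {s9}.
Refine {s1,s8,s11} on symbol p: members go to different blocks, giving {s1,s11} and {s8}.
Split {s3,s4} by δ(·,p) → {s3} and {s4}.
No further refinement is possible. Final partition (10 blocks): {s1,s11} | {s0,s10} | {s3} | {s2} | {s5} | {s6,s12} | {s13} | {s9} | {s8} | {s4}.
State s6 belongs to the block {s6,s12}, which has 2 states.

2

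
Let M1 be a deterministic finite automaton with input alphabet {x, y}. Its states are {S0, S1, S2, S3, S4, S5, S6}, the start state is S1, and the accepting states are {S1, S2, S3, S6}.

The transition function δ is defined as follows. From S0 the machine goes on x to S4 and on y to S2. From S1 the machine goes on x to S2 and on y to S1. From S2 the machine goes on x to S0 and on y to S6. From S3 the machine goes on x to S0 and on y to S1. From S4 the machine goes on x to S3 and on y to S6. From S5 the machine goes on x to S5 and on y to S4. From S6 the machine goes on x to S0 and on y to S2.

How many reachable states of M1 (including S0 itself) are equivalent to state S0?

1

States {S5} cannot be reached from the start state, so discard them.
P0 = {S1,S2,S3,S6} | {S0,S4}.
Split {S1,S2,S3,S6} by δ(·,x) → {S2,S3,S6} and {S1}.
On input y, block {S2,S3,S6} splits into {S2,S6} and {S3}.
On input x, block {S0,S4} splits into {S0} and {S4}.
Stable partition: {S2,S6} | {S0} | {S1} | {S3} | {S4} — 5 equivalence classes.
The equivalence class containing S0 is {S0}, of size 1.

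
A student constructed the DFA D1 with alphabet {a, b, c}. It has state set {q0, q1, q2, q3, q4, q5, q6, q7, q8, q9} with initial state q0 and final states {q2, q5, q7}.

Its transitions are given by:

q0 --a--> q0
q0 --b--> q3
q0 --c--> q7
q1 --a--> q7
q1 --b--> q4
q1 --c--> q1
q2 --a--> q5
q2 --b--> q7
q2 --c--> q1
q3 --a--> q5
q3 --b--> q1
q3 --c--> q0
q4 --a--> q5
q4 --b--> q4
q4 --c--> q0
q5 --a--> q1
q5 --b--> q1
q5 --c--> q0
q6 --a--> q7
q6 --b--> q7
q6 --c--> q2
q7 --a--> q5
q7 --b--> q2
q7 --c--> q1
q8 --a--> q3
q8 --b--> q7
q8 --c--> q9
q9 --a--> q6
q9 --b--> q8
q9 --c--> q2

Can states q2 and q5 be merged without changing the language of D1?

Reachable states from the start: {q0,q1,q2,q3,q4,q5,q7}. Unreachable: {q6,q8,q9} — drop them.
P0 = {q2,q5,q7} | {q0,q1,q3,q4}.
On input a, block {q2,q5,q7} splits into {q2,q7} and {q5}.
Split {q0,q1,q3,q4} by δ(·,a) → {q3,q4} and {q0} and {q1}.
Refine {q3,q4} on symbol b: members go to different blocks, giving {q3} and {q4}.
The partition is now stable with 6 blocks: {q2,q7} | {q3} | {q5} | {q0} | {q1} | {q4}.
q2 and q5 end up in different blocks, so they are distinguishable. For instance, the string 'a' is accepted from only q2.

No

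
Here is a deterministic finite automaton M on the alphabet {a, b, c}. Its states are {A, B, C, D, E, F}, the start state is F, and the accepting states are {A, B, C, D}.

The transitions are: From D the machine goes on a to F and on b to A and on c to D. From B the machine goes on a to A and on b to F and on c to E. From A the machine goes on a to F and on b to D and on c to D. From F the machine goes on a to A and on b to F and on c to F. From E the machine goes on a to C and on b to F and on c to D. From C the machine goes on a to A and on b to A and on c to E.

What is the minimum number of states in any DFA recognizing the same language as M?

2

First remove the unreachable states {B,C,E}; 3 states remain.
P0 = {A,D} | {F}.
Stable partition: {A,D} | {F} — 2 equivalence classes.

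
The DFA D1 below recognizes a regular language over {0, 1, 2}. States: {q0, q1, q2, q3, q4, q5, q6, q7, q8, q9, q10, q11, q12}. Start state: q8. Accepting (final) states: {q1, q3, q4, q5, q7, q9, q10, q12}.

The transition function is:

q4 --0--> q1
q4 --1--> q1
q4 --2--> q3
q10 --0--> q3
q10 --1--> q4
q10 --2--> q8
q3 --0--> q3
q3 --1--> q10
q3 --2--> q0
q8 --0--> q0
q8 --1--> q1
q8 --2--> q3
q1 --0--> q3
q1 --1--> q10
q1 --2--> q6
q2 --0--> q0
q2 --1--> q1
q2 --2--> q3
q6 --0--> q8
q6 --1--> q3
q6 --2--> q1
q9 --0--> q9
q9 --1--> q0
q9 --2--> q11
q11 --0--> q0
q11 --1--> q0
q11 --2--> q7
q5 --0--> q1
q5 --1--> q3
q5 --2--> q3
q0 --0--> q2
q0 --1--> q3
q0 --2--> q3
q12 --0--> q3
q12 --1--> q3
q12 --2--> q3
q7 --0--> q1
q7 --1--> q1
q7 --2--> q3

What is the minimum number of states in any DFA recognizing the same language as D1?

4

Reachable states from the start: {q0,q1,q2,q3,q4,q6,q8,q10}. Unreachable: {q5,q7,q9,q11,q12} — drop them.
Start with accepting vs non-accepting: {q1,q3,q4,q10} | {q0,q2,q6,q8}.
On input 2, block {q1,q3,q4,q10} splits into {q1,q3,q10} and {q4}.
Split {q1,q3,q10} by δ(·,1) → {q1,q3} and {q10}.
No further refinement is possible. Final partition (4 blocks): {q1,q3} | {q0,q2,q6,q8} | {q4} | {q10}.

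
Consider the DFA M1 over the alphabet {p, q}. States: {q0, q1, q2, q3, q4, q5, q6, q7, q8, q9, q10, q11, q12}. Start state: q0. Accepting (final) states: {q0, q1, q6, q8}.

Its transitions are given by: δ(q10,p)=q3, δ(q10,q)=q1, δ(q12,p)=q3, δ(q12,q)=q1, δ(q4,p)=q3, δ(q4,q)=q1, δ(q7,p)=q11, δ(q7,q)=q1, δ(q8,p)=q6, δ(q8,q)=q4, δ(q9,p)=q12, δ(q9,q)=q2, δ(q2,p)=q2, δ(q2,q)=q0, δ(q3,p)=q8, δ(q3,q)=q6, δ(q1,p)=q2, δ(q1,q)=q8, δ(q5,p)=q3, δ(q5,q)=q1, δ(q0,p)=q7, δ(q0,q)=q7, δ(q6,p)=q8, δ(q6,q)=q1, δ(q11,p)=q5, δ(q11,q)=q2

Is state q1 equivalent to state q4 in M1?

No

First remove the unreachable states {q9,q10,q12}; 10 states remain.
P0 = {q0,q1,q6,q8} | {q2,q3,q4,q5,q7,q11}.
Refine {q0,q1,q6,q8} on symbol p: members go to different blocks, giving {q0,q1} and {q6,q8}.
On input q, block {q0,q1} splits into {q0} and {q1}.
Refine {q2,q3,q4,q5,q7,q11} on symbol p: members go to different blocks, giving {q2,q4,q5,q7,q11} and {q3}.
On input p, block {q2,q4,q5,q7,q11} splits into {q2,q7,q11} and {q4,q5}.
Refine {q2,q7,q11} on symbol p: members go to different blocks, giving {q2,q7} and {q11}.
Refine {q2,q7} on symbol p: members go to different blocks, giving {q2} and {q7}.
Split {q6,q8} by δ(·,q) → {q6} and {q8}.
The partition is now stable with 9 blocks: {q0} | {q2} | {q6} | {q1} | {q3} | {q4,q5} | {q11} | {q7} | {q8}.
q1 and q4 end up in different blocks, so they are distinguishable. For instance, the string 'ε' is accepted from only q1.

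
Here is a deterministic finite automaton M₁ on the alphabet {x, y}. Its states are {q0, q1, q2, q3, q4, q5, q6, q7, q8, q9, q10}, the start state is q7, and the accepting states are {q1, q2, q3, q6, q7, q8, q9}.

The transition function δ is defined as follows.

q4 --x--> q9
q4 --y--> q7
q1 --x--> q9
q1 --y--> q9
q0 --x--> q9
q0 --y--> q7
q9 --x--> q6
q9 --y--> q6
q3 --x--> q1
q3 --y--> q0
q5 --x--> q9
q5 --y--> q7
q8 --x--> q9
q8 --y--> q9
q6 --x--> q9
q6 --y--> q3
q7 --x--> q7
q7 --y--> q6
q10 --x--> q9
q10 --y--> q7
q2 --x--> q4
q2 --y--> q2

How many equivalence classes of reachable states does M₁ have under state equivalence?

First remove the unreachable states {q2,q4,q5,q8,q10}; 6 states remain.
Initial partition by acceptance: {q1,q3,q6,q7,q9} | {q0}.
On input y, block {q1,q3,q6,q7,q9} splits into {q1,q6,q7,q9} and {q3}.
Refine {q1,q6,q7,q9} on symbol y: members go to different blocks, giving {q1,q7,q9} and {q6}.
On input x, block {q1,q7,q9} splits into {q1,q7} and {q9}.
On input x, block {q1,q7} splits into {q1} and {q7}.
No further refinement is possible. Final partition (6 blocks): {q1} | {q0} | {q3} | {q6} | {q9} | {q7}.

6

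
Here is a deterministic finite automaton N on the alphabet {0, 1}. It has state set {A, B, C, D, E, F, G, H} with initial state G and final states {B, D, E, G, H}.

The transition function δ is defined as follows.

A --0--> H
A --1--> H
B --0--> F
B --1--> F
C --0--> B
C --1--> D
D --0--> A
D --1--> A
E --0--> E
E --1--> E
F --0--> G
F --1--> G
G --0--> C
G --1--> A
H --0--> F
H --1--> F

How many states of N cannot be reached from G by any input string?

Starting at G and following transitions, the reachable set is {A, B, C, D, F, G, H}. That leaves E unreachable — 1 in total.

1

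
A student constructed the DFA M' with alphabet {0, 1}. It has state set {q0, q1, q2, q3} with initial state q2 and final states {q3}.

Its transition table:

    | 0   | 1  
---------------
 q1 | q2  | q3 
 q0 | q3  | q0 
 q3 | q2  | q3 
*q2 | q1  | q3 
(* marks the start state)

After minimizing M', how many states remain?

First remove the unreachable states {q0}; 3 states remain.
Initial partition by acceptance: {q3} | {q1,q2}.
The partition is now stable with 2 blocks: {q3} | {q1,q2}.

2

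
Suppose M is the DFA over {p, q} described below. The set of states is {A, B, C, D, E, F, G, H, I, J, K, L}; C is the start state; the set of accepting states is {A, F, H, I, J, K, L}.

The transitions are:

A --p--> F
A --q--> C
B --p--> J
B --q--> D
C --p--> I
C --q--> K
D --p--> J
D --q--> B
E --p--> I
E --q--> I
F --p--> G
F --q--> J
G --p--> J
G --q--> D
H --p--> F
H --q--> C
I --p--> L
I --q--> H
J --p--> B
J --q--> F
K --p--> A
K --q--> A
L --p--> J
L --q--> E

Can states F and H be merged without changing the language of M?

All states are reachable from the start state.
P0 = {A,F,H,I,J,K,L} | {B,C,D,E,G}.
Refine {A,F,H,I,J,K,L} on symbol p: members go to different blocks, giving {A,H,I,K,L} and {F,J}.
On input p, block {A,H,I,K,L} splits into {A,H,L} and {I,K}.
Split {B,C,D,E,G} by δ(·,p) → {B,D,G} and {C,E}.
The partition is now stable with 5 blocks: {A,H,L} | {B,D,G} | {F,J} | {I,K} | {C,E}.
F and H end up in different blocks, so they are distinguishable. For instance, the string 'p' is accepted from only H.

No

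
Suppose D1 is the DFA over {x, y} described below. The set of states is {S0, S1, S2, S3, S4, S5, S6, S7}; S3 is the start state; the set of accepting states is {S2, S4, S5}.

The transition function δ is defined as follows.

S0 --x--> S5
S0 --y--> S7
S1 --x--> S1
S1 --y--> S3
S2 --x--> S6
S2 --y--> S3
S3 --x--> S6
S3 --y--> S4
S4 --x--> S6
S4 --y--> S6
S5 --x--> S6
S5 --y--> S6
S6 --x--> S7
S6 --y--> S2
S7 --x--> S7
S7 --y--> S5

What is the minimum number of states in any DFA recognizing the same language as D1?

2

First remove the unreachable states {S0,S1}; 6 states remain.
Start with accepting vs non-accepting: {S2,S4,S5} | {S3,S6,S7}.
No further refinement is possible. Final partition (2 blocks): {S2,S4,S5} | {S3,S6,S7}.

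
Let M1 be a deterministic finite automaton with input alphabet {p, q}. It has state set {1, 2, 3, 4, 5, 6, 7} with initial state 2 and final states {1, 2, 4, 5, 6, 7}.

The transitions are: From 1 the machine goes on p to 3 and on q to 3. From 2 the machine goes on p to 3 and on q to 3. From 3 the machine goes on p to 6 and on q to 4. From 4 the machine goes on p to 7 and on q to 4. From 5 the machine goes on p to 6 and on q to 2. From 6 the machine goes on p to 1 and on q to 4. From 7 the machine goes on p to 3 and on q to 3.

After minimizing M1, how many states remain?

Reachable states from the start: {1,2,3,4,6,7}. Unreachable: {5} — drop them.
P0 = {1,2,4,6,7} | {3}.
On input p, block {1,2,4,6,7} splits into {1,2,7} and {4,6}.
The partition is now stable with 3 blocks: {1,2,7} | {3} | {4,6}.

3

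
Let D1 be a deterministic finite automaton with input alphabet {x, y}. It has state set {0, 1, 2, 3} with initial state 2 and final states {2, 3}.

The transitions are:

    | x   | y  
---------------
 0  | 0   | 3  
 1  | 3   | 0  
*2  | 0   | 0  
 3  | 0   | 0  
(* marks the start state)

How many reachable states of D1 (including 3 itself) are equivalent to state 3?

2

First remove the unreachable states {1}; 3 states remain.
P0 = {2,3} | {0}.
No further refinement is possible. Final partition (2 blocks): {2,3} | {0}.
State 3 belongs to the block {2,3}, which has 2 states.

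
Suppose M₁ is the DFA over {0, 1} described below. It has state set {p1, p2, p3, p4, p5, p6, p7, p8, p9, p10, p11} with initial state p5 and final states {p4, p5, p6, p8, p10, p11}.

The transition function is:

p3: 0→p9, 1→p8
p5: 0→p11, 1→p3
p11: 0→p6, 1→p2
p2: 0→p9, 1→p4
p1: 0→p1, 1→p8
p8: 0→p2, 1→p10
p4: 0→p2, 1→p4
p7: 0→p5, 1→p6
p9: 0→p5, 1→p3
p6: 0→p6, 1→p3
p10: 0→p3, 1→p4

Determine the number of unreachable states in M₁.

2

Starting at p5 and following transitions, the reachable set is {p2, p3, p4, p5, p6, p8, p9, p10, p11}. That leaves p1, p7 unreachable — 2 in total.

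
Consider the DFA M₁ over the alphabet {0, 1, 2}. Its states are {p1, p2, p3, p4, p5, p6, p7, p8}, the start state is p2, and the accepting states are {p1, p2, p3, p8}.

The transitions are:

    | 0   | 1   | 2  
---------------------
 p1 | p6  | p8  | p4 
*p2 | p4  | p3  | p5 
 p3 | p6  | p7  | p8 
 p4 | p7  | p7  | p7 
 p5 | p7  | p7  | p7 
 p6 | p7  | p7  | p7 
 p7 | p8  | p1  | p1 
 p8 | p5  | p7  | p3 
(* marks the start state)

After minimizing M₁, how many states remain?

Start with accepting vs non-accepting: {p1,p2,p3,p8} | {p4,p5,p6,p7}.
On input 1, block {p1,p2,p3,p8} splits into {p1,p2} and {p3,p8}.
Split {p4,p5,p6,p7} by δ(·,0) → {p4,p5,p6} and {p7}.
Stable partition: {p1,p2} | {p4,p5,p6} | {p3,p8} | {p7} — 4 equivalence classes.

4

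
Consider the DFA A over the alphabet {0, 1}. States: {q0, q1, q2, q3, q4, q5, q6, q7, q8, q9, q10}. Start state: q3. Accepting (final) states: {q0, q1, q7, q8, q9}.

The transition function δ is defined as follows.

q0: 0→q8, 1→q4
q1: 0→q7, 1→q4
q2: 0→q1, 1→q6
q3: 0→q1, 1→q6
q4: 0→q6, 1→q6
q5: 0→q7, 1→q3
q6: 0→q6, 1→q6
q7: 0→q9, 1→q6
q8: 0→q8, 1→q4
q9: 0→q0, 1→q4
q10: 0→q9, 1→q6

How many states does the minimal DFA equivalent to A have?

3

First remove the unreachable states {q2,q5,q10}; 8 states remain.
Start with accepting vs non-accepting: {q0,q1,q7,q8,q9} | {q3,q4,q6}.
On input 0, block {q3,q4,q6} splits into {q4,q6} and {q3}.
Stable partition: {q0,q1,q7,q8,q9} | {q4,q6} | {q3} — 3 equivalence classes.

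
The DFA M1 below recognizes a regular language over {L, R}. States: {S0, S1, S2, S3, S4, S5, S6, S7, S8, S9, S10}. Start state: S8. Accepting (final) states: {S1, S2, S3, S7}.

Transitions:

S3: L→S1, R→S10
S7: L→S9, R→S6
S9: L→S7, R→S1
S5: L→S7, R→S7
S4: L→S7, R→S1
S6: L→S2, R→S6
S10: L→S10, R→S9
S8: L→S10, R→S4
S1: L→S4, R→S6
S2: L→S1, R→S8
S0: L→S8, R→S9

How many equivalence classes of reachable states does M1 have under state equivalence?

5

First remove the unreachable states {S0,S3,S5}; 8 states remain.
Start with accepting vs non-accepting: {S1,S2,S7} | {S4,S6,S8,S9,S10}.
Refine {S1,S2,S7} on symbol L: members go to different blocks, giving {S1,S7} and {S2}.
Refine {S4,S6,S8,S9,S10} on symbol L: members go to different blocks, giving {S4,S9} and {S8,S10} and {S6}.
No further refinement is possible. Final partition (5 blocks): {S1,S7} | {S4,S9} | {S2} | {S8,S10} | {S6}.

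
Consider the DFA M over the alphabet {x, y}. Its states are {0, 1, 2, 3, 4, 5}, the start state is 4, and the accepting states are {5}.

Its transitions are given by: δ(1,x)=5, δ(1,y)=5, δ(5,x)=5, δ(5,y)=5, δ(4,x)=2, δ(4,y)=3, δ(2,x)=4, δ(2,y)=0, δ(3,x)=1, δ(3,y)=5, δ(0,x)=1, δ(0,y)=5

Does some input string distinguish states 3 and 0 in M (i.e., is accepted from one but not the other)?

All states are reachable from the start state.
Start with accepting vs non-accepting: {5} | {0,1,2,3,4}.
Refine {0,1,2,3,4} on symbol x: members go to different blocks, giving {0,2,3,4} and {1}.
Refine {0,2,3,4} on symbol x: members go to different blocks, giving {0,3} and {2,4}.
No further refinement is possible. Final partition (4 blocks): {5} | {0,3} | {1} | {2,4}.
3 and 0 lie in the same block of the stable partition, so they are equivalent — no string distinguishes them.

No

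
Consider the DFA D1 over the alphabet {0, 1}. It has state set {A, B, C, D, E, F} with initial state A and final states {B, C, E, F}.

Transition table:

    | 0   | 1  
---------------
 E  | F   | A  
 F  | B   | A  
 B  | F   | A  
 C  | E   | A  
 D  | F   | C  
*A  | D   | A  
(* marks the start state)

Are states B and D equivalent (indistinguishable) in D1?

No

Start with accepting vs non-accepting: {B,C,E,F} | {A,D}.
On input 0, block {A,D} splits into {A} and {D}.
The partition is now stable with 3 blocks: {B,C,E,F} | {A} | {D}.
B and D end up in different blocks, so they are distinguishable. For instance, the string 'ε' is accepted from only B.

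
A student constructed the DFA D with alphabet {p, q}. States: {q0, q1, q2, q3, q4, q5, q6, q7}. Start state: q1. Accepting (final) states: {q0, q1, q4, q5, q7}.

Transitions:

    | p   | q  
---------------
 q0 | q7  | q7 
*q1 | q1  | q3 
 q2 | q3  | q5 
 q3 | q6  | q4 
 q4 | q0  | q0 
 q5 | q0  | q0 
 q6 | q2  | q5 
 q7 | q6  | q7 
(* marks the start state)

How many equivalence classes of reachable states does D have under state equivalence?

5

P0 = {q0,q1,q4,q5,q7} | {q2,q3,q6}.
Split {q0,q1,q4,q5,q7} by δ(·,p) → {q0,q1,q4,q5} and {q7}.
Split {q0,q1,q4,q5} by δ(·,p) → {q1,q4,q5} and {q0}.
Split {q1,q4,q5} by δ(·,p) → {q4,q5} and {q1}.
The partition is now stable with 5 blocks: {q4,q5} | {q2,q3,q6} | {q7} | {q0} | {q1}.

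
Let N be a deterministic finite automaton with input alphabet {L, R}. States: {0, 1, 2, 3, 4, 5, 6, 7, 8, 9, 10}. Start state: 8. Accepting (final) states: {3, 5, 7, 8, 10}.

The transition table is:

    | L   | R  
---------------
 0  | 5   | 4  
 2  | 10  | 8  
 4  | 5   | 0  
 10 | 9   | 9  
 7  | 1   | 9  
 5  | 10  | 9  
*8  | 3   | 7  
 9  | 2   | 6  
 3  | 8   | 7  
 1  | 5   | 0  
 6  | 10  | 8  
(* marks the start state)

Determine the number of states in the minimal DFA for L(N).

P0 = {3,5,7,8,10} | {0,1,2,4,6,9}.
Split {3,5,7,8,10} by δ(·,L) → {3,5,8} and {7,10}.
Refine {3,5,8} on symbol L: members go to different blocks, giving {3,8} and {5}.
Refine {0,1,2,4,6,9} on symbol L: members go to different blocks, giving {0,1,4} and {2,6} and {9}.
On input L, block {7,10} splits into {7} and {10}.
The partition is now stable with 7 blocks: {3,8} | {0,1,4} | {7} | {5} | {2,6} | {9} | {10}.

7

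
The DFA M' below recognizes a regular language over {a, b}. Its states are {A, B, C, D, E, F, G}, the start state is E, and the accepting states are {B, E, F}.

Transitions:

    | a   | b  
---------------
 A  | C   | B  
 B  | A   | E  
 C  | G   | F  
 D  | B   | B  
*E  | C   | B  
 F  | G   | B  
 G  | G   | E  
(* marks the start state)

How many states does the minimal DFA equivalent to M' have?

2

States {D} cannot be reached from the start state, so discard them.
P0 = {B,E,F} | {A,C,G}.
Stable partition: {B,E,F} | {A,C,G} — 2 equivalence classes.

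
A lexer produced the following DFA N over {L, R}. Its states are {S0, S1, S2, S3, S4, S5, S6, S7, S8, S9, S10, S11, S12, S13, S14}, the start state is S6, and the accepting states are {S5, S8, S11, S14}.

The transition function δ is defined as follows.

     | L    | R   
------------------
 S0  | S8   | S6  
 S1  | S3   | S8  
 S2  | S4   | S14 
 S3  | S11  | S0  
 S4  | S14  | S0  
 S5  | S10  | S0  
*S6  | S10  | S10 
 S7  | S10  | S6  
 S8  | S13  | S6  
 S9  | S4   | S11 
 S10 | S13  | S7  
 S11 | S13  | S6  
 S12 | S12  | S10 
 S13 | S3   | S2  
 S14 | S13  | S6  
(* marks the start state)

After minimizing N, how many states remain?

Reachable states from the start: {S0,S2,S3,S4,S6,S7,S8,S10,S11,S13,S14}. Unreachable: {S1,S5,S9,S12} — drop them.
Initial partition by acceptance: {S8,S11,S14} | {S0,S2,S3,S4,S6,S7,S10,S13}.
Refine {S0,S2,S3,S4,S6,S7,S10,S13} on symbol L: members go to different blocks, giving {S2,S6,S7,S10,S13} and {S0,S3,S4}.
On input L, block {S2,S6,S7,S10,S13} splits into {S6,S7,S10} and {S2,S13}.
Refine {S6,S7,S10} on symbol L: members go to different blocks, giving {S6,S7} and {S10}.
Refine {S6,S7} on symbol R: members go to different blocks, giving {S6} and {S7}.
On input R, block {S0,S3,S4} splits into {S3,S4} and {S0}.
Split {S2,S13} by δ(·,R) → {S2} and {S13}.
Stable partition: {S8,S11,S14} | {S6} | {S3,S4} | {S2} | {S10} | {S7} | {S0} | {S13} — 8 equivalence classes.

8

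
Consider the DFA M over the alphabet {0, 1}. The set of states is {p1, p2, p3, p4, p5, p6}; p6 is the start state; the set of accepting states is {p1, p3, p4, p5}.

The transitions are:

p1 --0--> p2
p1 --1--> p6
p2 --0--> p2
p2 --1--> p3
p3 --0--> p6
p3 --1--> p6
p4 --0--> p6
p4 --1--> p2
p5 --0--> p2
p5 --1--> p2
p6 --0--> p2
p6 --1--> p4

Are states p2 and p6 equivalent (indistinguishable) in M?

Reachable states from the start: {p2,p3,p4,p6}. Unreachable: {p1,p5} — drop them.
Initial partition by acceptance: {p3,p4} | {p2,p6}.
No further refinement is possible. Final partition (2 blocks): {p3,p4} | {p2,p6}.
p2 and p6 lie in the same block of the stable partition, so they are equivalent — no string distinguishes them.

Yes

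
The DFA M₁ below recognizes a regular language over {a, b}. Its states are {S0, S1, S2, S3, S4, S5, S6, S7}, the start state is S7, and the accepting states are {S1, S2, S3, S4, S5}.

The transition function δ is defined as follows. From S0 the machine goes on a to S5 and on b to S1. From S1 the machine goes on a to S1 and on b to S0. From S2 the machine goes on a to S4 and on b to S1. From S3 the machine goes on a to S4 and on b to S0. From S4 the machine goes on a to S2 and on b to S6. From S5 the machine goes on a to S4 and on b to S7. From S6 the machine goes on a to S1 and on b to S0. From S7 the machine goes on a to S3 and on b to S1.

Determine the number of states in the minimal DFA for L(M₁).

6

Start with accepting vs non-accepting: {S1,S2,S3,S4,S5} | {S0,S6,S7}.
Refine {S1,S2,S3,S4,S5} on symbol b: members go to different blocks, giving {S1,S3,S4,S5} and {S2}.
Refine {S1,S3,S4,S5} on symbol a: members go to different blocks, giving {S1,S3,S5} and {S4}.
Refine {S1,S3,S5} on symbol a: members go to different blocks, giving {S3,S5} and {S1}.
Refine {S0,S6,S7} on symbol a: members go to different blocks, giving {S0,S7} and {S6}.
No further refinement is possible. Final partition (6 blocks): {S3,S5} | {S0,S7} | {S2} | {S4} | {S1} | {S6}.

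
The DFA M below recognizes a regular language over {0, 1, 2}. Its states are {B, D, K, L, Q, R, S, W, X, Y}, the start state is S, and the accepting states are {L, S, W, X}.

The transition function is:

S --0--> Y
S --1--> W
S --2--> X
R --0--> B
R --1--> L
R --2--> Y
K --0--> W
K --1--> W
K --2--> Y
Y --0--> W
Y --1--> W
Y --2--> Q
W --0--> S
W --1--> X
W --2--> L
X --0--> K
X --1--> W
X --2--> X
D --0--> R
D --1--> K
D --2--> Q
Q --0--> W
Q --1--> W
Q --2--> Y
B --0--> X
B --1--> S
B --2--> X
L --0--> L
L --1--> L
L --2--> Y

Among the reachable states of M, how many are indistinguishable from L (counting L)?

1

First remove the unreachable states {B,D,R}; 7 states remain.
Start with accepting vs non-accepting: {L,S,W,X} | {K,Q,Y}.
Split {L,S,W,X} by δ(·,0) → {S,X} and {L,W}.
Split {L,W} by δ(·,0) → {W} and {L}.
The partition is now stable with 4 blocks: {S,X} | {K,Q,Y} | {W} | {L}.
The equivalence class containing L is {L}, of size 1.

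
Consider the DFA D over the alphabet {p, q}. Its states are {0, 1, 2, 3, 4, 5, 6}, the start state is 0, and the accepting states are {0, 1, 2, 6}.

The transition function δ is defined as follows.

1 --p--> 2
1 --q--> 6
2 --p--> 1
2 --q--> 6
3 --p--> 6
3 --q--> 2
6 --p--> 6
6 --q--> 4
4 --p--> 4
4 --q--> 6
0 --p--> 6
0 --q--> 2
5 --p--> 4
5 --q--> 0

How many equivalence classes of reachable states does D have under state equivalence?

4

Reachable states from the start: {0,1,2,4,6}. Unreachable: {3,5} — drop them.
P0 = {0,1,2,6} | {4}.
Refine {0,1,2,6} on symbol q: members go to different blocks, giving {0,1,2} and {6}.
Split {0,1,2} by δ(·,p) → {1,2} and {0}.
The partition is now stable with 4 blocks: {1,2} | {4} | {6} | {0}.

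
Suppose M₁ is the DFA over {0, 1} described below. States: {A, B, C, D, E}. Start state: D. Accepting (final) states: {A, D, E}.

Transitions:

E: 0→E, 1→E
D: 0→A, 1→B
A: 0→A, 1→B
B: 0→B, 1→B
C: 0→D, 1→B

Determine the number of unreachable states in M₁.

2

No path from D leads to C, E; the other 3 states are all reachable.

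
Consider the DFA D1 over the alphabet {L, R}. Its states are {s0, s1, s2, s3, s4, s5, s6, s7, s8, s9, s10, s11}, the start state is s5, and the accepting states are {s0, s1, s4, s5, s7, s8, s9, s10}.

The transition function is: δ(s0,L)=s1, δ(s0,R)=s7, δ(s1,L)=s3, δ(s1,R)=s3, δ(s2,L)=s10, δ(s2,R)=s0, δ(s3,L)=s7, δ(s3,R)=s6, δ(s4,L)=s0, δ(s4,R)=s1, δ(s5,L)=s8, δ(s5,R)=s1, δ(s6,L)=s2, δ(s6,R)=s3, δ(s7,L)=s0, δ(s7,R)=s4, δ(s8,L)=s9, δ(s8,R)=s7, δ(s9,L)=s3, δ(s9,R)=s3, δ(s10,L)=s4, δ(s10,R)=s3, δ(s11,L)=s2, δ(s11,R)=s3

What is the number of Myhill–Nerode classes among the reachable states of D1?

8

States {s11} cannot be reached from the start state, so discard them.
P0 = {s0,s1,s4,s5,s7,s8,s9,s10} | {s2,s3,s6}.
On input L, block {s0,s1,s4,s5,s7,s8,s9,s10} splits into {s0,s4,s5,s7,s8,s10} and {s1,s9}.
On input L, block {s0,s4,s5,s7,s8,s10} splits into {s4,s5,s7,s10} and {s0,s8}.
Split {s4,s5,s7,s10} by δ(·,L) → {s4,s5,s7} and {s10}.
On input R, block {s4,s5,s7} splits into {s4,s5} and {s7}.
On input L, block {s2,s3,s6} splits into {s2} and {s3} and {s6}.
Stable partition: {s4,s5} | {s2} | {s1,s9} | {s0,s8} | {s10} | {s7} | {s3} | {s6} — 8 equivalence classes.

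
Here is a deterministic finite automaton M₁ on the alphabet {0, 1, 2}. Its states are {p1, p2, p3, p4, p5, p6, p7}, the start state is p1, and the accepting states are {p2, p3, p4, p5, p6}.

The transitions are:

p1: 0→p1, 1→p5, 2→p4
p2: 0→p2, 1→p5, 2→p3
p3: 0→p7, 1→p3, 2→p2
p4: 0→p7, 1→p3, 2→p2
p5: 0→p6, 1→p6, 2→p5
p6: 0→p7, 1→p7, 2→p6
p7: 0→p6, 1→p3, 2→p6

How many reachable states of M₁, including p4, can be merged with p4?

2

All states are reachable from the start state.
Initial partition by acceptance: {p2,p3,p4,p5,p6} | {p1,p7}.
On input 0, block {p2,p3,p4,p5,p6} splits into {p3,p4,p6} and {p2,p5}.
On input 1, block {p3,p4,p6} splits into {p3,p4} and {p6}.
Refine {p1,p7} on symbol 0: members go to different blocks, giving {p1} and {p7}.
On input 0, block {p2,p5} splits into {p2} and {p5}.
Stable partition: {p3,p4} | {p1} | {p2} | {p6} | {p7} | {p5} — 6 equivalence classes.
State p4 belongs to the block {p3,p4}, which has 2 states.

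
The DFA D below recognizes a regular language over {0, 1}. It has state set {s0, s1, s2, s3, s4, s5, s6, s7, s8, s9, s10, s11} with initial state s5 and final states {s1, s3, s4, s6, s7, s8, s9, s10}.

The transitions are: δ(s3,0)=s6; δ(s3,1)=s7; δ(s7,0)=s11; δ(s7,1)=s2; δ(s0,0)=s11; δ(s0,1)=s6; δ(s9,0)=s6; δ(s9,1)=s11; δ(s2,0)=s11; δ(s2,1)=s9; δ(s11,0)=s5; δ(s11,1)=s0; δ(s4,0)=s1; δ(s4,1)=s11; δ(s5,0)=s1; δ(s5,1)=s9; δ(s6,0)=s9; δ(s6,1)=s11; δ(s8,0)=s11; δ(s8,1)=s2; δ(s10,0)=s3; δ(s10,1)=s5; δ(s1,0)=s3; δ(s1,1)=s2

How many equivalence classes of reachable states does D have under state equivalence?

States {s4,s8,s10} cannot be reached from the start state, so discard them.
Initial partition by acceptance: {s1,s3,s6,s7,s9} | {s0,s2,s5,s11}.
Refine {s1,s3,s6,s7,s9} on symbol 0: members go to different blocks, giving {s1,s3,s6,s9} and {s7}.
On input 1, block {s1,s3,s6,s9} splits into {s1,s6,s9} and {s3}.
Refine {s1,s6,s9} on symbol 0: members go to different blocks, giving {s6,s9} and {s1}.
On input 0, block {s0,s2,s5,s11} splits into {s0,s2,s11} and {s5}.
On input 0, block {s0,s2,s11} splits into {s0,s2} and {s11}.
Stable partition: {s6,s9} | {s0,s2} | {s7} | {s3} | {s1} | {s5} | {s11} — 7 equivalence classes.

7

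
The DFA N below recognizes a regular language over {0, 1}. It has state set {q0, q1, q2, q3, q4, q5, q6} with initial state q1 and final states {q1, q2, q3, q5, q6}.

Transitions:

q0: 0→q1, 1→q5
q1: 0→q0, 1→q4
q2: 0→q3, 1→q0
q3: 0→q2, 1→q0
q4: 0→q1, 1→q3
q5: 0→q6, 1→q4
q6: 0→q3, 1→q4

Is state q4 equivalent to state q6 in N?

P0 = {q1,q2,q3,q5,q6} | {q0,q4}.
Split {q1,q2,q3,q5,q6} by δ(·,0) → {q2,q3,q5,q6} and {q1}.
No further refinement is possible. Final partition (3 blocks): {q2,q3,q5,q6} | {q0,q4} | {q1}.
q4 and q6 end up in different blocks, so they are distinguishable. For instance, the string 'ε' is accepted from only q6.

No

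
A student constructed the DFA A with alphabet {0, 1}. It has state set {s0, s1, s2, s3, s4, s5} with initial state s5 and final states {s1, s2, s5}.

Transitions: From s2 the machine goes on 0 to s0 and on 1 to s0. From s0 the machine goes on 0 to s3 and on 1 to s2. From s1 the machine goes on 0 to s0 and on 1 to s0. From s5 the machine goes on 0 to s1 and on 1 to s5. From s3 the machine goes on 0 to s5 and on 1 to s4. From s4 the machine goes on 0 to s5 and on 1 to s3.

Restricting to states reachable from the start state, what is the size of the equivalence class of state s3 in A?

2

All states are reachable from the start state.
P0 = {s1,s2,s5} | {s0,s3,s4}.
Split {s1,s2,s5} by δ(·,0) → {s1,s2} and {s5}.
On input 0, block {s0,s3,s4} splits into {s3,s4} and {s0}.
No further refinement is possible. Final partition (4 blocks): {s1,s2} | {s3,s4} | {s5} | {s0}.
State s3 belongs to the block {s3,s4}, which has 2 states.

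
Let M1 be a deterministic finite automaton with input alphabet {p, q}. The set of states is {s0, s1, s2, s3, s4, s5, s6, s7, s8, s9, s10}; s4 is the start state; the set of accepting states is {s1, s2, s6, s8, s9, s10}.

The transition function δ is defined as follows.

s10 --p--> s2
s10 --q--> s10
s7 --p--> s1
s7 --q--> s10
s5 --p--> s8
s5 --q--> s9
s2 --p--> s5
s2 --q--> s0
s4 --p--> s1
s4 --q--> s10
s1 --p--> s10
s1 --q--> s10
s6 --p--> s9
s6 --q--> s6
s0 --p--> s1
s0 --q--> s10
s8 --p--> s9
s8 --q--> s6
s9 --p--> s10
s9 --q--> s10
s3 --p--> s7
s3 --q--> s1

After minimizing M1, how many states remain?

6

Reachable states from the start: {s0,s1,s2,s4,s5,s6,s8,s9,s10}. Unreachable: {s3,s7} — drop them.
Start with accepting vs non-accepting: {s1,s2,s6,s8,s9,s10} | {s0,s4,s5}.
Split {s1,s2,s6,s8,s9,s10} by δ(·,p) → {s1,s6,s8,s9,s10} and {s2}.
Refine {s1,s6,s8,s9,s10} on symbol p: members go to different blocks, giving {s1,s6,s8,s9} and {s10}.
Refine {s1,s6,s8,s9} on symbol p: members go to different blocks, giving {s1,s9} and {s6,s8}.
Split {s0,s4,s5} by δ(·,p) → {s0,s4} and {s5}.
The partition is now stable with 6 blocks: {s1,s9} | {s0,s4} | {s2} | {s10} | {s6,s8} | {s5}.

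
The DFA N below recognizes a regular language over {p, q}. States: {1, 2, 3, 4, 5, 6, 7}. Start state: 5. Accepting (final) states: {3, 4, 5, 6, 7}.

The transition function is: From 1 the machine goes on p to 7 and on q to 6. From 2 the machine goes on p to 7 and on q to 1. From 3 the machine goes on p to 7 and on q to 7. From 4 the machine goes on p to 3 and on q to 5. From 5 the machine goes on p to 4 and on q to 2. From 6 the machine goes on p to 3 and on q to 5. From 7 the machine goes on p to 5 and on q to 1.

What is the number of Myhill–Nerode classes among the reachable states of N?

Every state is reachable, so we keep all 7.
Start with accepting vs non-accepting: {3,4,5,6,7} | {1,2}.
On input q, block {3,4,5,6,7} splits into {3,4,6} and {5,7}.
On input p, block {3,4,6} splits into {4,6} and {3}.
On input q, block {1,2} splits into {1} and {2}.
On input p, block {5,7} splits into {5} and {7}.
Stable partition: {4,6} | {1} | {5} | {3} | {2} | {7} — 6 equivalence classes.

6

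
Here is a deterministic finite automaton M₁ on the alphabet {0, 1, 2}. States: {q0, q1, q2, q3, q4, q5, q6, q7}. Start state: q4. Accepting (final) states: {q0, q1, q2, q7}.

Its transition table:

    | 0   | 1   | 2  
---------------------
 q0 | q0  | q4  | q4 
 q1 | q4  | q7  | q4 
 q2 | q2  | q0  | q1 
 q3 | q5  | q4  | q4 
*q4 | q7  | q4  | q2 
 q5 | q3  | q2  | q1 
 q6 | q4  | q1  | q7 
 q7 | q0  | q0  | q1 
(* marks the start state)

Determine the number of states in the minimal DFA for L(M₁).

5

First remove the unreachable states {q3,q5,q6}; 5 states remain.
Initial partition by acceptance: {q0,q1,q2,q7} | {q4}.
Refine {q0,q1,q2,q7} on symbol 0: members go to different blocks, giving {q0,q2,q7} and {q1}.
Refine {q0,q2,q7} on symbol 1: members go to different blocks, giving {q2,q7} and {q0}.
Split {q2,q7} by δ(·,0) → {q2} and {q7}.
No further refinement is possible. Final partition (5 blocks): {q2} | {q4} | {q1} | {q0} | {q7}.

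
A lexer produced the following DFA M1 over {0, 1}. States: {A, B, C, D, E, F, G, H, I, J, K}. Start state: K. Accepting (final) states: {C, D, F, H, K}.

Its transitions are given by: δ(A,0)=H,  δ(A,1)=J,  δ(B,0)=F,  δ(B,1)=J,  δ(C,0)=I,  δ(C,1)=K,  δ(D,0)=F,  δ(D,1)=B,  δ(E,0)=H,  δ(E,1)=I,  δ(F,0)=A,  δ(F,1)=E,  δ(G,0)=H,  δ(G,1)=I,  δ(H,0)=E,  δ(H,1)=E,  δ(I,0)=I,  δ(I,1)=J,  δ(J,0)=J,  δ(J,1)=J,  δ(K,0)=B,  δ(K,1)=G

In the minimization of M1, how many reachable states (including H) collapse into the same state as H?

First remove the unreachable states {C,D}; 9 states remain.
Initial partition by acceptance: {F,H,K} | {A,B,E,G,I,J}.
Refine {A,B,E,G,I,J} on symbol 0: members go to different blocks, giving {A,B,E,G} and {I,J}.
No further refinement is possible. Final partition (3 blocks): {F,H,K} | {A,B,E,G} | {I,J}.
State H belongs to the block {F,H,K}, which has 3 states.

3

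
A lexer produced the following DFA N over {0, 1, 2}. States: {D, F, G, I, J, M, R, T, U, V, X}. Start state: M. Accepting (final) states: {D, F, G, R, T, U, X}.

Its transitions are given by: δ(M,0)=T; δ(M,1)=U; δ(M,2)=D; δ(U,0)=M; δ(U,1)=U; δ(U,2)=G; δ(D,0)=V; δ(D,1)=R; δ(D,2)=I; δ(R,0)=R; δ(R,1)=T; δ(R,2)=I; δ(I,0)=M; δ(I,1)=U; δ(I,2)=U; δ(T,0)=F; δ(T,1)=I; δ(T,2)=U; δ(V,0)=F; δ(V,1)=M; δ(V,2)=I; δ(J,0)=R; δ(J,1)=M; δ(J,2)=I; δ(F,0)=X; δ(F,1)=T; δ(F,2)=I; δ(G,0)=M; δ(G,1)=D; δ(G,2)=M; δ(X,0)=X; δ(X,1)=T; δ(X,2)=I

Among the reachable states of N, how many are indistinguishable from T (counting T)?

Reachable states from the start: {D,F,G,I,M,R,T,U,V,X}. Unreachable: {J} — drop them.
Start with accepting vs non-accepting: {D,F,G,R,T,U,X} | {I,M,V}.
Refine {D,F,G,R,T,U,X} on symbol 0: members go to different blocks, giving {F,R,T,X} and {D,G,U}.
On input 1, block {F,R,T,X} splits into {F,R,X} and {T}.
On input 0, block {I,M,V} splits into {V} and {M} and {I}.
On input 0, block {D,G,U} splits into {G,U} and {D}.
Split {G,U} by δ(·,1) → {G} and {U}.
No further refinement is possible. Final partition (8 blocks): {F,R,X} | {V} | {G} | {T} | {M} | {I} | {D} | {U}.
The equivalence class containing T is {T}, of size 1.

1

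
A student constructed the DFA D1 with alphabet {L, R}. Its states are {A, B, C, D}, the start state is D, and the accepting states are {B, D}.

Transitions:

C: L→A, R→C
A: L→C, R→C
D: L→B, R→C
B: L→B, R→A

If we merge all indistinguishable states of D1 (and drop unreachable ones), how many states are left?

All states are reachable from the start state.
Initial partition by acceptance: {B,D} | {A,C}.
No further refinement is possible. Final partition (2 blocks): {B,D} | {A,C}.

2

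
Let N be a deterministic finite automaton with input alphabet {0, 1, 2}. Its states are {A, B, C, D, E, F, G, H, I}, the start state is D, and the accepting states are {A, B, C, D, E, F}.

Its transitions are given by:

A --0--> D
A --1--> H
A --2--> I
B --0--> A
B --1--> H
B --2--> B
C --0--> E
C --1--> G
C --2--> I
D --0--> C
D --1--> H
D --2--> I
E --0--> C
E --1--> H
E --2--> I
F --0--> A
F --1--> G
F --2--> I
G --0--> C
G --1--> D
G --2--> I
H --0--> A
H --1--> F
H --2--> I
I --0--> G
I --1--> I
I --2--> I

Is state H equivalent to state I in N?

No

Reachable states from the start: {A,C,D,E,F,G,H,I}. Unreachable: {B} — drop them.
P0 = {A,C,D,E,F} | {G,H,I}.
Split {G,H,I} by δ(·,0) → {G,H} and {I}.
No further refinement is possible. Final partition (3 blocks): {A,C,D,E,F} | {G,H} | {I}.
H and I end up in different blocks, so they are distinguishable. For instance, the string '0' is accepted from only H.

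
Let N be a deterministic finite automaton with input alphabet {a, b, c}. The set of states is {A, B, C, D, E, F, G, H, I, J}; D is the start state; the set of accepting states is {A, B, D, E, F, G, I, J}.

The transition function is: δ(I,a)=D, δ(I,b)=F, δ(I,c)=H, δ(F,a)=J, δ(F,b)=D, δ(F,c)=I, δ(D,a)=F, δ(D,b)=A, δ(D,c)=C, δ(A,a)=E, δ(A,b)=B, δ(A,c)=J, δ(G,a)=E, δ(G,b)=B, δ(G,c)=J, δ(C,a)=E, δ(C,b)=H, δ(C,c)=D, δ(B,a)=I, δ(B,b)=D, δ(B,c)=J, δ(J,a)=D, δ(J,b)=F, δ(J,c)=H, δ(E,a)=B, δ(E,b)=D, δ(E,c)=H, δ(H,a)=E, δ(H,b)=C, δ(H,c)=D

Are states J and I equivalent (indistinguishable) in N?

Yes

First remove the unreachable states {G}; 9 states remain.
Initial partition by acceptance: {A,B,D,E,F,I,J} | {C,H}.
Split {A,B,D,E,F,I,J} by δ(·,c) → {D,E,I,J} and {A,B,F}.
On input a, block {D,E,I,J} splits into {D,E} and {I,J}.
Split {D,E} by δ(·,b) → {D} and {E}.
Split {A,B,F} by δ(·,a) → {B,F} and {A}.
No further refinement is possible. Final partition (6 blocks): {D} | {C,H} | {B,F} | {I,J} | {E} | {A}.
J and I lie in the same block of the stable partition, so they are equivalent — no string distinguishes them.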